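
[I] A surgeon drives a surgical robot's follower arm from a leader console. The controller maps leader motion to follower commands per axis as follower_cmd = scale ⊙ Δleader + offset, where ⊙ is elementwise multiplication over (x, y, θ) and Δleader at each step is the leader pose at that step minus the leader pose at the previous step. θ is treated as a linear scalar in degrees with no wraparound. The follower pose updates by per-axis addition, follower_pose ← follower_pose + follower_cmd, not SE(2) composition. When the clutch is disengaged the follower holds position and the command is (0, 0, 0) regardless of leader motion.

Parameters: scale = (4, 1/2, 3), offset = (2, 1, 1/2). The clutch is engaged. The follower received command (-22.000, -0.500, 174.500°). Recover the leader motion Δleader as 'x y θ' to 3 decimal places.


axis x: (-22.000 − 2) / (4) = -6.000
axis y: (-0.500 − 1) / (1/2) = -3.000
axis θ: (174.500 − 1/2) / (3) = 58.000

-6.000 -3.000 58.000


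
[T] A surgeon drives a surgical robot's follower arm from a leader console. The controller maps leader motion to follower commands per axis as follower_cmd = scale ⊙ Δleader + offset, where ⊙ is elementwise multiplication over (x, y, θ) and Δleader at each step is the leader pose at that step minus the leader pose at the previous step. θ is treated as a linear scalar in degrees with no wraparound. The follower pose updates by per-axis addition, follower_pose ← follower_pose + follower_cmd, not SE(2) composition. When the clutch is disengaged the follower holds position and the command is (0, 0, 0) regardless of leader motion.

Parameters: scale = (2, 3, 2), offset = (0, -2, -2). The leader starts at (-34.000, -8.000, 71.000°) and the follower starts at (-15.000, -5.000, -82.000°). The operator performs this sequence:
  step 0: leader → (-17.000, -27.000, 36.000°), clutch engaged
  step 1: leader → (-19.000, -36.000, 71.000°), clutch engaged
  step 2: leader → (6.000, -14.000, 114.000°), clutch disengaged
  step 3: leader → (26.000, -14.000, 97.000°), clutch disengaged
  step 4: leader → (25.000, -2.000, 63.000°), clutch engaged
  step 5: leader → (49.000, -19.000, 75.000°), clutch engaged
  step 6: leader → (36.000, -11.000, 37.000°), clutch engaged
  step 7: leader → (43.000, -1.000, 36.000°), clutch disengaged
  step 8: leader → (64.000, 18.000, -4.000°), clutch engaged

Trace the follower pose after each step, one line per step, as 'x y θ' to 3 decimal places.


step 0: Δleader=(17.000, -19.000, -35.000°), engaged; cmd=(34.000, -59.000, -72.000°) → follower=(19.000, -64.000, -154.000°)
step 1: Δleader=(-2.000, -9.000, 35.000°), engaged; cmd=(-4.000, -29.000, 68.000°) → follower=(15.000, -93.000, -86.000°)
step 2: Δleader=(25.000, 22.000, 43.000°), disengaged; cmd=(0,0,0) → follower holds at (15.000, -93.000, -86.000°)
step 3: Δleader=(20.000, 0.000, -17.000°), disengaged; cmd=(0,0,0) → follower holds at (15.000, -93.000, -86.000°)
step 4: Δleader=(-1.000, 12.000, -34.000°), engaged; cmd=(-2.000, 34.000, -70.000°) → follower=(13.000, -59.000, -156.000°)
step 5: Δleader=(24.000, -17.000, 12.000°), engaged; cmd=(48.000, -53.000, 22.000°) → follower=(61.000, -112.000, -134.000°)
step 6: Δleader=(-13.000, 8.000, -38.000°), engaged; cmd=(-26.000, 22.000, -78.000°) → follower=(35.000, -90.000, -212.000°)
step 7: Δleader=(7.000, 10.000, -1.000°), disengaged; cmd=(0,0,0) → follower holds at (35.000, -90.000, -212.000°)
step 8: Δleader=(21.000, 19.000, -40.000°), engaged; cmd=(42.000, 55.000, -82.000°) → follower=(77.000, -35.000, -294.000°)

19.000 -64.000 -154.000
15.000 -93.000 -86.000
15.000 -93.000 -86.000
15.000 -93.000 -86.000
13.000 -59.000 -156.000
61.000 -112.000 -134.000
35.000 -90.000 -212.000
35.000 -90.000 -212.000
77.000 -35.000 -294.000


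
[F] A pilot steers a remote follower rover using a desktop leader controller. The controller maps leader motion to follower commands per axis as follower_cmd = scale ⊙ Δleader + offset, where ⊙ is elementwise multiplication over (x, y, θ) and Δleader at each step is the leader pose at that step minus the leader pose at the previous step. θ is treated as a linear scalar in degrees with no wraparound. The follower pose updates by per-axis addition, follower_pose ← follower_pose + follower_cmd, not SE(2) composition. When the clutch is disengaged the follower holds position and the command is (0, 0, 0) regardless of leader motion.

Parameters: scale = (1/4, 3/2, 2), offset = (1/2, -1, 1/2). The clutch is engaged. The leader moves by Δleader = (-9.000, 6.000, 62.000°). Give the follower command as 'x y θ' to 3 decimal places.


-1.750 8.000 124.500

axis x: 1/4·-9.000 + 1/2 = -1.750
axis y: 3/2·6.000 + -1 = 8.000
axis θ: 2·62.000 + 1/2 = 124.500


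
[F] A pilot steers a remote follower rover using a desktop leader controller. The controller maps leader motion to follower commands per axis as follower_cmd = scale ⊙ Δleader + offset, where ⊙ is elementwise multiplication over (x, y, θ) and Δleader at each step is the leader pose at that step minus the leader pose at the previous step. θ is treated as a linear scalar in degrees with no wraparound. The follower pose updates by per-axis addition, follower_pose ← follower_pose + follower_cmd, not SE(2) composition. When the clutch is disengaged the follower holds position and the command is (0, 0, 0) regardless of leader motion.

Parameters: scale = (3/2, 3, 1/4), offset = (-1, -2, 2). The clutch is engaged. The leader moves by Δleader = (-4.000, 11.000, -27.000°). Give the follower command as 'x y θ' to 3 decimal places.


axis x: 3/2·-4.000 + -1 = -7.000
axis y: 3·11.000 + -2 = 31.000
axis θ: 1/4·-27.000 + 2 = -4.750

-7.000 31.000 -4.750


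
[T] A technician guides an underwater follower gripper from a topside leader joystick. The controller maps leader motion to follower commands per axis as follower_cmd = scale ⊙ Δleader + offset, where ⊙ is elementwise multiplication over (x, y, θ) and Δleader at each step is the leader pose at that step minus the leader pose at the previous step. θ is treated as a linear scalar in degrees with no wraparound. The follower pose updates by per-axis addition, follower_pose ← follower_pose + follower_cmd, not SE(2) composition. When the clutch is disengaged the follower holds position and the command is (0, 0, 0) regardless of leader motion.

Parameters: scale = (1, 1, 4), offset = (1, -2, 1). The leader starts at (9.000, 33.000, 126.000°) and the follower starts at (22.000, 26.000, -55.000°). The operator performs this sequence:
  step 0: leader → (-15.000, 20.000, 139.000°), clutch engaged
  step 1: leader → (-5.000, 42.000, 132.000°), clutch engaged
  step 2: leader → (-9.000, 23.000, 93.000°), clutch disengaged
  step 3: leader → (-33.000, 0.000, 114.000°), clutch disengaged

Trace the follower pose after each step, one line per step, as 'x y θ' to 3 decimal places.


step 0: Δleader=(-24.000, -13.000, 13.000°), engaged; cmd=(-23.000, -15.000, 53.000°) → follower=(-1.000, 11.000, -2.000°)
step 1: Δleader=(10.000, 22.000, -7.000°), engaged; cmd=(11.000, 20.000, -27.000°) → follower=(10.000, 31.000, -29.000°)
step 2: Δleader=(-4.000, -19.000, -39.000°), disengaged; cmd=(0,0,0) → follower holds at (10.000, 31.000, -29.000°)
step 3: Δleader=(-24.000, -23.000, 21.000°), disengaged; cmd=(0,0,0) → follower holds at (10.000, 31.000, -29.000°)

-1.000 11.000 -2.000
10.000 31.000 -29.000
10.000 31.000 -29.000
10.000 31.000 -29.000


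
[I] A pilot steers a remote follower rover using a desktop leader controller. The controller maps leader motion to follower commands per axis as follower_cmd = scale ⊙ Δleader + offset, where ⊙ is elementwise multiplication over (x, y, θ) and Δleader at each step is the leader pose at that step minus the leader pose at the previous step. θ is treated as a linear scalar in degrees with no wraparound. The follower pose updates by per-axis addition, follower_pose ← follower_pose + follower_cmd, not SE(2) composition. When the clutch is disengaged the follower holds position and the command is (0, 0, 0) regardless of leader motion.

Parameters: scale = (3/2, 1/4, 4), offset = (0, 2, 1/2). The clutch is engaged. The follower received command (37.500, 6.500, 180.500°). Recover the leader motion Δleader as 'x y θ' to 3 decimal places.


axis x: (37.500 − 0) / (3/2) = 25.000
axis y: (6.500 − 2) / (1/4) = 18.000
axis θ: (180.500 − 1/2) / (4) = 45.000

25.000 18.000 45.000


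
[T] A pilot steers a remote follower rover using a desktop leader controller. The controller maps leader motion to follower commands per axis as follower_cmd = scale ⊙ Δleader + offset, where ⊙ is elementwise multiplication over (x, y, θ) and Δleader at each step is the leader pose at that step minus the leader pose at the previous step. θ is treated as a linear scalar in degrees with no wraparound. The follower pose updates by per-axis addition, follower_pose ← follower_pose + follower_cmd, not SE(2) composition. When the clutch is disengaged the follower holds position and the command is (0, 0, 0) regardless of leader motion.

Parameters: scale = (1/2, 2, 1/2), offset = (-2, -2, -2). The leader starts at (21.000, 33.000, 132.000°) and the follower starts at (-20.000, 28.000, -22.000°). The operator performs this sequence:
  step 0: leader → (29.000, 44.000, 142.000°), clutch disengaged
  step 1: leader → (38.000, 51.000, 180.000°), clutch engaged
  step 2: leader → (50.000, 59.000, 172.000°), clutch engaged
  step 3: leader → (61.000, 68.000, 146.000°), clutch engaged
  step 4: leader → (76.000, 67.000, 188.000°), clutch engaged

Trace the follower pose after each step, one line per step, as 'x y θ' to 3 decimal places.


step 0: Δleader=(8.000, 11.000, 10.000°), disengaged; cmd=(0,0,0) → follower holds at (-20.000, 28.000, -22.000°)
step 1: Δleader=(9.000, 7.000, 38.000°), engaged; cmd=(2.500, 12.000, 17.000°) → follower=(-17.500, 40.000, -5.000°)
step 2: Δleader=(12.000, 8.000, -8.000°), engaged; cmd=(4.000, 14.000, -6.000°) → follower=(-13.500, 54.000, -11.000°)
step 3: Δleader=(11.000, 9.000, -26.000°), engaged; cmd=(3.500, 16.000, -15.000°) → follower=(-10.000, 70.000, -26.000°)
step 4: Δleader=(15.000, -1.000, 42.000°), engaged; cmd=(5.500, -4.000, 19.000°) → follower=(-4.500, 66.000, -7.000°)

-20.000 28.000 -22.000
-17.500 40.000 -5.000
-13.500 54.000 -11.000
-10.000 70.000 -26.000
-4.500 66.000 -7.000


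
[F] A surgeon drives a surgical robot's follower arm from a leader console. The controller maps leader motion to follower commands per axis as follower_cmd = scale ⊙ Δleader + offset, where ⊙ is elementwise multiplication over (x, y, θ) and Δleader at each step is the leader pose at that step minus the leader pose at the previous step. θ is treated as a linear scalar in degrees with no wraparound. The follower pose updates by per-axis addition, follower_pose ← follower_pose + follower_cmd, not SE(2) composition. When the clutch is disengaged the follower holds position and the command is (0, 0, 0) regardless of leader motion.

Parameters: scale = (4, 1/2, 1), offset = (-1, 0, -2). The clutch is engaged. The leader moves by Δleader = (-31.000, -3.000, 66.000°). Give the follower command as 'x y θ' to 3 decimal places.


-125.000 -1.500 64.000

axis x: 4·-31.000 + -1 = -125.000
axis y: 1/2·-3.000 + 0 = -1.500
axis θ: 1·66.000 + -2 = 64.000


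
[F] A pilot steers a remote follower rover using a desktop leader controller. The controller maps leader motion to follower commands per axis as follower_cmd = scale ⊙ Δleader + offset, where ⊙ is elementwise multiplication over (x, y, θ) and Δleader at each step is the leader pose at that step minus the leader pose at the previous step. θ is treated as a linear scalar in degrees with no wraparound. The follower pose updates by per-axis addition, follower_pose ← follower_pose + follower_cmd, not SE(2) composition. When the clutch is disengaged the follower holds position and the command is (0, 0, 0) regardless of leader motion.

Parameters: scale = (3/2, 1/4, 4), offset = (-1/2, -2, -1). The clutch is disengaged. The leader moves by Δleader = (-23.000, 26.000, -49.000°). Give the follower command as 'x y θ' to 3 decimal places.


0.000 0.000 0.000

clutch disengaged → follower holds; cmd = (0, 0, 0)


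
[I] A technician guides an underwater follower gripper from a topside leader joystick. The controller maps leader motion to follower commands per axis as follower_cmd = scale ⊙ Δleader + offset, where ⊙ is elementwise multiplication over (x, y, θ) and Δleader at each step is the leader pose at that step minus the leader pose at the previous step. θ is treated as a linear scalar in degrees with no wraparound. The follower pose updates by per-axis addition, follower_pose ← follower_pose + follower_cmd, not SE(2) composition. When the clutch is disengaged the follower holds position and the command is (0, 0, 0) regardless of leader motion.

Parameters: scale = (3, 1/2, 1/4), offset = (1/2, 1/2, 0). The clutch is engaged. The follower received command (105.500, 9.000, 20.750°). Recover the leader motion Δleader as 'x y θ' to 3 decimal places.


35.000 17.000 83.000

axis x: (105.500 − 1/2) / (3) = 35.000
axis y: (9.000 − 1/2) / (1/2) = 17.000
axis θ: (20.750 − 0) / (1/4) = 83.000


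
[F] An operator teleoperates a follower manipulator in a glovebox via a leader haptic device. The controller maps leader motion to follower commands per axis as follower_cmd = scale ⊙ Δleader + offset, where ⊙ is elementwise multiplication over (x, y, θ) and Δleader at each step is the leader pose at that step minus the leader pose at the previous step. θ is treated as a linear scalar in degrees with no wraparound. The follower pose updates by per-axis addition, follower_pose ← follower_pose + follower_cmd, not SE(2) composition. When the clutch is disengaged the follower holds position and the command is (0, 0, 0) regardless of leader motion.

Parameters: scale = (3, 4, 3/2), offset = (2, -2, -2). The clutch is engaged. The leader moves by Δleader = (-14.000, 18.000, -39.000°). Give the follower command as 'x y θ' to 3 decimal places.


-40.000 70.000 -60.500

axis x: 3·-14.000 + 2 = -40.000
axis y: 4·18.000 + -2 = 70.000
axis θ: 3/2·-39.000 + -2 = -60.500


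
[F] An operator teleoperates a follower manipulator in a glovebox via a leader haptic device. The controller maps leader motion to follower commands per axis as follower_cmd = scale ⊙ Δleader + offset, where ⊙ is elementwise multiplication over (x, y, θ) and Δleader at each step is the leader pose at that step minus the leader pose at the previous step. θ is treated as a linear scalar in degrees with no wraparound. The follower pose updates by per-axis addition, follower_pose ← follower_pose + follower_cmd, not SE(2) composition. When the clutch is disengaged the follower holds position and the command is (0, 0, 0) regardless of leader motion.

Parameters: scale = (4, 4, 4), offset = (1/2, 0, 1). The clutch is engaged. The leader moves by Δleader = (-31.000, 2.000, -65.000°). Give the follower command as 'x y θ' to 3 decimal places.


-123.500 8.000 -259.000

axis x: 4·-31.000 + 1/2 = -123.500
axis y: 4·2.000 + 0 = 8.000
axis θ: 4·-65.000 + 1 = -259.000


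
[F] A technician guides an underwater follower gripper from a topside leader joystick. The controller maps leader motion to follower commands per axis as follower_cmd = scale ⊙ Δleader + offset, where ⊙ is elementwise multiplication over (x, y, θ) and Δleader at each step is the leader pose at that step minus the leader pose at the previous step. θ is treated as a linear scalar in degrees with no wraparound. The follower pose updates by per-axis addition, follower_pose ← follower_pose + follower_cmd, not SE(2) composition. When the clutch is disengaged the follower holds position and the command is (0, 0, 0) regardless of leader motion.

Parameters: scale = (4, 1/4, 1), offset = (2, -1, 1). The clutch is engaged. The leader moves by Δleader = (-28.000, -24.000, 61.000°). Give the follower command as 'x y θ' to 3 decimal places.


-110.000 -7.000 62.000

axis x: 4·-28.000 + 2 = -110.000
axis y: 1/4·-24.000 + -1 = -7.000
axis θ: 1·61.000 + 1 = 62.000


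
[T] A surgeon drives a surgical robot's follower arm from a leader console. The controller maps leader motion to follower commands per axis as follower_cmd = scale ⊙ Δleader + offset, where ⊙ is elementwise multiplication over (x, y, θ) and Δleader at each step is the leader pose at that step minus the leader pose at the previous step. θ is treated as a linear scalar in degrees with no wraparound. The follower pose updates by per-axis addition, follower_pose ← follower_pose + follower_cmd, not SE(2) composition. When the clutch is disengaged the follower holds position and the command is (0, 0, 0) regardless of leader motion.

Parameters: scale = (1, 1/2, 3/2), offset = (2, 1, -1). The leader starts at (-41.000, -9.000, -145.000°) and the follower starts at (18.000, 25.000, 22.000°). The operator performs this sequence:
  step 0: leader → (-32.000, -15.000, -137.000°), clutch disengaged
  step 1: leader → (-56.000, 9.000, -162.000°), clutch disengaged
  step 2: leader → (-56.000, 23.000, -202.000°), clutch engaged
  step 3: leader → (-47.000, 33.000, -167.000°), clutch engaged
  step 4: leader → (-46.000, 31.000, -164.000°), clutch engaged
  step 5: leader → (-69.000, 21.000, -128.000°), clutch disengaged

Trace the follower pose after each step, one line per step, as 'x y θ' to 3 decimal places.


18.000 25.000 22.000
18.000 25.000 22.000
20.000 33.000 -39.000
31.000 39.000 12.500
34.000 39.000 16.000
34.000 39.000 16.000

step 0: Δleader=(9.000, -6.000, 8.000°), disengaged; cmd=(0,0,0) → follower holds at (18.000, 25.000, 22.000°)
step 1: Δleader=(-24.000, 24.000, -25.000°), disengaged; cmd=(0,0,0) → follower holds at (18.000, 25.000, 22.000°)
step 2: Δleader=(0.000, 14.000, -40.000°), engaged; cmd=(2.000, 8.000, -61.000°) → follower=(20.000, 33.000, -39.000°)
step 3: Δleader=(9.000, 10.000, 35.000°), engaged; cmd=(11.000, 6.000, 51.500°) → follower=(31.000, 39.000, 12.500°)
step 4: Δleader=(1.000, -2.000, 3.000°), engaged; cmd=(3.000, 0.000, 3.500°) → follower=(34.000, 39.000, 16.000°)
step 5: Δleader=(-23.000, -10.000, 36.000°), disengaged; cmd=(0,0,0) → follower holds at (34.000, 39.000, 16.000°)


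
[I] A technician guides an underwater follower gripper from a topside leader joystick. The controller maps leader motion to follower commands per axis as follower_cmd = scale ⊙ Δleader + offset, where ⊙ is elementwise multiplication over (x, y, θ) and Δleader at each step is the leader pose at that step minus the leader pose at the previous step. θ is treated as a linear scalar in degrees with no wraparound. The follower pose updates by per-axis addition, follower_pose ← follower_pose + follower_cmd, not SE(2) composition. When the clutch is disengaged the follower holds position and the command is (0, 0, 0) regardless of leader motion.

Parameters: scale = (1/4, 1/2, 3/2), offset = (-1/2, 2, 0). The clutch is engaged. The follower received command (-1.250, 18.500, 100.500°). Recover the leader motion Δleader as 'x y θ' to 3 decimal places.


axis x: (-1.250 − -1/2) / (1/4) = -3.000
axis y: (18.500 − 2) / (1/2) = 33.000
axis θ: (100.500 − 0) / (3/2) = 67.000

-3.000 33.000 67.000


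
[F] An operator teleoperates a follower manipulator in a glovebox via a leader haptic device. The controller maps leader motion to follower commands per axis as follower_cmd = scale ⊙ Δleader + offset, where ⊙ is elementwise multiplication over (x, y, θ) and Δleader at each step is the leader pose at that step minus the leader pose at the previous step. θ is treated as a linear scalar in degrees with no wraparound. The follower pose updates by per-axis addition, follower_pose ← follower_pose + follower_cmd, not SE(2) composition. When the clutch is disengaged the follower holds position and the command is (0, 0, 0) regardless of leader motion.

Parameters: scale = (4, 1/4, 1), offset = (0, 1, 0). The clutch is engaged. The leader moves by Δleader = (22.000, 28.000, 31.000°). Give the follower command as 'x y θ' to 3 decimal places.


88.000 8.000 31.000

axis x: 4·22.000 + 0 = 88.000
axis y: 1/4·28.000 + 1 = 8.000
axis θ: 1·31.000 + 0 = 31.000


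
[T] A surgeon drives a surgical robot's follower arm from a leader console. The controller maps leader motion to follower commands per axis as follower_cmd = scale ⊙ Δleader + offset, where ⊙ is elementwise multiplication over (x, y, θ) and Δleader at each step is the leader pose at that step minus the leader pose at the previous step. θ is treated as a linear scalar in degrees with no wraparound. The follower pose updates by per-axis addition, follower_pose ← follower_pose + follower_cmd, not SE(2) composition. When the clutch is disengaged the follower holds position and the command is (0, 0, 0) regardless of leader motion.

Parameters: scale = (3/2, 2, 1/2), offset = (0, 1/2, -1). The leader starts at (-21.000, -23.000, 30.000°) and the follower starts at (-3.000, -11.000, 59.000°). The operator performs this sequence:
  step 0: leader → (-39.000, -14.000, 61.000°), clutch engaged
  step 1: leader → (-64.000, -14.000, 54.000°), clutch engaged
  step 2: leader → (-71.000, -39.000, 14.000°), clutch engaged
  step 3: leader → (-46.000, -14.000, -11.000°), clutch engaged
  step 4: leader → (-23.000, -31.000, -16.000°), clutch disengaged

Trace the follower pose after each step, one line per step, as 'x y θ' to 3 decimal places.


-30.000 7.500 73.500
-67.500 8.000 69.000
-78.000 -41.500 48.000
-40.500 9.000 34.500
-40.500 9.000 34.500

step 0: Δleader=(-18.000, 9.000, 31.000°), engaged; cmd=(-27.000, 18.500, 14.500°) → follower=(-30.000, 7.500, 73.500°)
step 1: Δleader=(-25.000, 0.000, -7.000°), engaged; cmd=(-37.500, 0.500, -4.500°) → follower=(-67.500, 8.000, 69.000°)
step 2: Δleader=(-7.000, -25.000, -40.000°), engaged; cmd=(-10.500, -49.500, -21.000°) → follower=(-78.000, -41.500, 48.000°)
step 3: Δleader=(25.000, 25.000, -25.000°), engaged; cmd=(37.500, 50.500, -13.500°) → follower=(-40.500, 9.000, 34.500°)
step 4: Δleader=(23.000, -17.000, -5.000°), disengaged; cmd=(0,0,0) → follower holds at (-40.500, 9.000, 34.500°)


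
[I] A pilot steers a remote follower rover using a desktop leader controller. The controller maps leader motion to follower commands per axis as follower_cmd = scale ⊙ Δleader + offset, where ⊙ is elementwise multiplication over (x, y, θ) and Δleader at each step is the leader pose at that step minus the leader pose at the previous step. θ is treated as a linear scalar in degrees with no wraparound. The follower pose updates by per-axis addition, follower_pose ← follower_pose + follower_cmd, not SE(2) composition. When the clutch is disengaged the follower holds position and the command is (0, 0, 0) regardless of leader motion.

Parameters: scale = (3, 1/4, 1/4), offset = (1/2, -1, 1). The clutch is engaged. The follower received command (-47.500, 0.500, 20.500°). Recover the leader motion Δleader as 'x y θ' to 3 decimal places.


axis x: (-47.500 − 1/2) / (3) = -16.000
axis y: (0.500 − -1) / (1/4) = 6.000
axis θ: (20.500 − 1) / (1/4) = 78.000

-16.000 6.000 78.000


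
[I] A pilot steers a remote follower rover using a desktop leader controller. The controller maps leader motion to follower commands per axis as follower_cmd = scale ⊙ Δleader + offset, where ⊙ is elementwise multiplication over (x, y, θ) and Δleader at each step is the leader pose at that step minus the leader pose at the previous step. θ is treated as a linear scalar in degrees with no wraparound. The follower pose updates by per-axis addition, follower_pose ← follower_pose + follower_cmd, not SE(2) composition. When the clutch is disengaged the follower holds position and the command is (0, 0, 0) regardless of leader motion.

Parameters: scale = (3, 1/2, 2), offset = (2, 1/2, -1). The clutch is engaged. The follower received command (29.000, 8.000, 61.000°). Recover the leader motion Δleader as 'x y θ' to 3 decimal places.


axis x: (29.000 − 2) / (3) = 9.000
axis y: (8.000 − 1/2) / (1/2) = 15.000
axis θ: (61.000 − -1) / (2) = 31.000

9.000 15.000 31.000


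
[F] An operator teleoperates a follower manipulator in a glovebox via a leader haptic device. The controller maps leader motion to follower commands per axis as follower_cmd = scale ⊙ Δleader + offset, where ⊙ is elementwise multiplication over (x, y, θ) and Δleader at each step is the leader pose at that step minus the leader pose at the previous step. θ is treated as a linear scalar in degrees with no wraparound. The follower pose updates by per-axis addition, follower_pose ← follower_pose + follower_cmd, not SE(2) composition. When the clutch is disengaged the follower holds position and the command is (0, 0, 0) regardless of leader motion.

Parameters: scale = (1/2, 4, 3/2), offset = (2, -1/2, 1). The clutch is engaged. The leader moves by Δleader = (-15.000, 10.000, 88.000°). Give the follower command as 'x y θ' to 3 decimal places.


axis x: 1/2·-15.000 + 2 = -5.500
axis y: 4·10.000 + -1/2 = 39.500
axis θ: 3/2·88.000 + 1 = 133.000

-5.500 39.500 133.000


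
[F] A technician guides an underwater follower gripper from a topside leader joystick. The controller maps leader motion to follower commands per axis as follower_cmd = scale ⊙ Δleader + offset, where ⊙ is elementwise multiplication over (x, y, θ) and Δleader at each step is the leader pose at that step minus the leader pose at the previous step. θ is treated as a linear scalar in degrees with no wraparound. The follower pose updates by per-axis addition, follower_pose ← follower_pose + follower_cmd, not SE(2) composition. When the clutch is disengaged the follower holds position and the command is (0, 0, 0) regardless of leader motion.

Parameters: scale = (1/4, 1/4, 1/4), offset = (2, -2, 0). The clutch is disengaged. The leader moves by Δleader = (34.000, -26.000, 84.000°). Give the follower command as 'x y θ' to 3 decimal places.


clutch disengaged → follower holds; cmd = (0, 0, 0)

0.000 0.000 0.000


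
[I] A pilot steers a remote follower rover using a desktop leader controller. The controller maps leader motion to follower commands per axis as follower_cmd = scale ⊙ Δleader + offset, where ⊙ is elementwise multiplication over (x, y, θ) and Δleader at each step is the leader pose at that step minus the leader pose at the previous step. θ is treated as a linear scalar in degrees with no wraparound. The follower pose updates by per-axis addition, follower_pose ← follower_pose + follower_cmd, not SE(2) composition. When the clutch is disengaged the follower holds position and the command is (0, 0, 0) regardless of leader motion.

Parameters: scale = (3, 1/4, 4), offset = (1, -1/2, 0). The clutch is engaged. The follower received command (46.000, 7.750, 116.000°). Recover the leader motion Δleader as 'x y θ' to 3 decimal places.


15.000 33.000 29.000

axis x: (46.000 − 1) / (3) = 15.000
axis y: (7.750 − -1/2) / (1/4) = 33.000
axis θ: (116.000 − 0) / (4) = 29.000


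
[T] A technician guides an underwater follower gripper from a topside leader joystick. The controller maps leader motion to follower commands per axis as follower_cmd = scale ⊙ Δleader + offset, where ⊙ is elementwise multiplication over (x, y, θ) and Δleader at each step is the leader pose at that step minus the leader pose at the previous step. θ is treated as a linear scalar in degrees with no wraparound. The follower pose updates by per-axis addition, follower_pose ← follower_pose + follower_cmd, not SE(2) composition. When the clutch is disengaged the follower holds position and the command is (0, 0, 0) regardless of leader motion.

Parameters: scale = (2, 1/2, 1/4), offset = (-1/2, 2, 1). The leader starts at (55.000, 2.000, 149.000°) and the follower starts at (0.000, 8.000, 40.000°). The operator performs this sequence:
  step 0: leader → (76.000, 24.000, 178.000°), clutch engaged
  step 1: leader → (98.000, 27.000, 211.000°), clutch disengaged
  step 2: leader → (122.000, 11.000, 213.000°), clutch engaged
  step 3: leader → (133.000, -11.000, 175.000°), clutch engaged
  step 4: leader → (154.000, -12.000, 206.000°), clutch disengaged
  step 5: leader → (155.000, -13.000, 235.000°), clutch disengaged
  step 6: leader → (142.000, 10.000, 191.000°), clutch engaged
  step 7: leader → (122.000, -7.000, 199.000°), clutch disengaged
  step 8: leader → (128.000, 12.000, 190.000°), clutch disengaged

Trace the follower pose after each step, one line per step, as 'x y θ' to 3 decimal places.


step 0: Δleader=(21.000, 22.000, 29.000°), engaged; cmd=(41.500, 13.000, 8.250°) → follower=(41.500, 21.000, 48.250°)
step 1: Δleader=(22.000, 3.000, 33.000°), disengaged; cmd=(0,0,0) → follower holds at (41.500, 21.000, 48.250°)
step 2: Δleader=(24.000, -16.000, 2.000°), engaged; cmd=(47.500, -6.000, 1.500°) → follower=(89.000, 15.000, 49.750°)
step 3: Δleader=(11.000, -22.000, -38.000°), engaged; cmd=(21.500, -9.000, -8.500°) → follower=(110.500, 6.000, 41.250°)
step 4: Δleader=(21.000, -1.000, 31.000°), disengaged; cmd=(0,0,0) → follower holds at (110.500, 6.000, 41.250°)
step 5: Δleader=(1.000, -1.000, 29.000°), disengaged; cmd=(0,0,0) → follower holds at (110.500, 6.000, 41.250°)
step 6: Δleader=(-13.000, 23.000, -44.000°), engaged; cmd=(-26.500, 13.500, -10.000°) → follower=(84.000, 19.500, 31.250°)
step 7: Δleader=(-20.000, -17.000, 8.000°), disengaged; cmd=(0,0,0) → follower holds at (84.000, 19.500, 31.250°)
step 8: Δleader=(6.000, 19.000, -9.000°), disengaged; cmd=(0,0,0) → follower holds at (84.000, 19.500, 31.250°)

41.500 21.000 48.250
41.500 21.000 48.250
89.000 15.000 49.750
110.500 6.000 41.250
110.500 6.000 41.250
110.500 6.000 41.250
84.000 19.500 31.250
84.000 19.500 31.250
84.000 19.500 31.250


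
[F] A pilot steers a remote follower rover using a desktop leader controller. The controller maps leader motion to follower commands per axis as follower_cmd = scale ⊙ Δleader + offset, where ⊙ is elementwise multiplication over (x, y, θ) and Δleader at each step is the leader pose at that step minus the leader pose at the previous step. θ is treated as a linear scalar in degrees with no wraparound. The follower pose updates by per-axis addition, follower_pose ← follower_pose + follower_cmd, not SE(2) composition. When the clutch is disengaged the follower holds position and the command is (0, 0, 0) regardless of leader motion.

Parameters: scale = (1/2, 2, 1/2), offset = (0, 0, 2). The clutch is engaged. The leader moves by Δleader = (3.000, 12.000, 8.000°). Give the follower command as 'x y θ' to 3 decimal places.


1.500 24.000 6.000

axis x: 1/2·3.000 + 0 = 1.500
axis y: 2·12.000 + 0 = 24.000
axis θ: 1/2·8.000 + 2 = 6.000


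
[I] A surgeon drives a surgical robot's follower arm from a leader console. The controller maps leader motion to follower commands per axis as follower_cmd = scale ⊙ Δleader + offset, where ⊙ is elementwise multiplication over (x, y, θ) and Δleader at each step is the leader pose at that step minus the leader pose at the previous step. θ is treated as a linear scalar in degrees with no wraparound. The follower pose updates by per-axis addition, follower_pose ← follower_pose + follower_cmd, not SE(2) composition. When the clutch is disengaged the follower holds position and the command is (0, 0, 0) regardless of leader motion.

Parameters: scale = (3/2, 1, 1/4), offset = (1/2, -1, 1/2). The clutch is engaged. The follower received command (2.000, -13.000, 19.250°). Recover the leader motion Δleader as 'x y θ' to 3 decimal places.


1.000 -12.000 75.000

axis x: (2.000 − 1/2) / (3/2) = 1.000
axis y: (-13.000 − -1) / (1) = -12.000
axis θ: (19.250 − 1/2) / (1/4) = 75.000


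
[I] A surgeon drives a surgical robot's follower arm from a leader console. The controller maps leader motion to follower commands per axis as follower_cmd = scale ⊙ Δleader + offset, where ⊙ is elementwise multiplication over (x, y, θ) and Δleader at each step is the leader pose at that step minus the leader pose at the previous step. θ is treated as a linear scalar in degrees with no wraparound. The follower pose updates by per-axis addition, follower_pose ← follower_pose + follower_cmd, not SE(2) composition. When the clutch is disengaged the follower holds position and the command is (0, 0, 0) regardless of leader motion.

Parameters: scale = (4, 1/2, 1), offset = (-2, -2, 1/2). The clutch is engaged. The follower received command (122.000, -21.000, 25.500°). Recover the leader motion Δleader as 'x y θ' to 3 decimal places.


axis x: (122.000 − -2) / (4) = 31.000
axis y: (-21.000 − -2) / (1/2) = -38.000
axis θ: (25.500 − 1/2) / (1) = 25.000

31.000 -38.000 25.000


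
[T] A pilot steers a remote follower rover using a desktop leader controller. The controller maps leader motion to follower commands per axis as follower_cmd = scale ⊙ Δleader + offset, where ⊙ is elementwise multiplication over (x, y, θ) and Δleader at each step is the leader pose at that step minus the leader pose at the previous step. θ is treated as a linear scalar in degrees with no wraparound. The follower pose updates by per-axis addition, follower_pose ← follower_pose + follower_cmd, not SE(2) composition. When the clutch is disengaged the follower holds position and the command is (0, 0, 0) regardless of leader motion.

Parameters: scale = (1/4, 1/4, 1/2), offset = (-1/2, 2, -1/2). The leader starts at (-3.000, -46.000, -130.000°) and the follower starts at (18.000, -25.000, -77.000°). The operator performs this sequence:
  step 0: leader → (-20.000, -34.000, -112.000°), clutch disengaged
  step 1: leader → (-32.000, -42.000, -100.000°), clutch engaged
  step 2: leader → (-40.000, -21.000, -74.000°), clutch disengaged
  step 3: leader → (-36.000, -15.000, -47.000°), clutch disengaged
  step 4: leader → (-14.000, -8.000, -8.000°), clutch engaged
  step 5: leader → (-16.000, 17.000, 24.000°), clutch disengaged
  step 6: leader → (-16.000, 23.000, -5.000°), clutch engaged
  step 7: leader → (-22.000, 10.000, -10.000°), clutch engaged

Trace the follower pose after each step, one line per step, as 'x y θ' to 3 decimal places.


18.000 -25.000 -77.000
14.500 -25.000 -71.500
14.500 -25.000 -71.500
14.500 -25.000 -71.500
19.500 -21.250 -52.500
19.500 -21.250 -52.500
19.000 -17.750 -67.500
17.000 -19.000 -70.500

step 0: Δleader=(-17.000, 12.000, 18.000°), disengaged; cmd=(0,0,0) → follower holds at (18.000, -25.000, -77.000°)
step 1: Δleader=(-12.000, -8.000, 12.000°), engaged; cmd=(-3.500, 0.000, 5.500°) → follower=(14.500, -25.000, -71.500°)
step 2: Δleader=(-8.000, 21.000, 26.000°), disengaged; cmd=(0,0,0) → follower holds at (14.500, -25.000, -71.500°)
step 3: Δleader=(4.000, 6.000, 27.000°), disengaged; cmd=(0,0,0) → follower holds at (14.500, -25.000, -71.500°)
step 4: Δleader=(22.000, 7.000, 39.000°), engaged; cmd=(5.000, 3.750, 19.000°) → follower=(19.500, -21.250, -52.500°)
step 5: Δleader=(-2.000, 25.000, 32.000°), disengaged; cmd=(0,0,0) → follower holds at (19.500, -21.250, -52.500°)
step 6: Δleader=(0.000, 6.000, -29.000°), engaged; cmd=(-0.500, 3.500, -15.000°) → follower=(19.000, -17.750, -67.500°)
step 7: Δleader=(-6.000, -13.000, -5.000°), engaged; cmd=(-2.000, -1.250, -3.000°) → follower=(17.000, -19.000, -70.500°)


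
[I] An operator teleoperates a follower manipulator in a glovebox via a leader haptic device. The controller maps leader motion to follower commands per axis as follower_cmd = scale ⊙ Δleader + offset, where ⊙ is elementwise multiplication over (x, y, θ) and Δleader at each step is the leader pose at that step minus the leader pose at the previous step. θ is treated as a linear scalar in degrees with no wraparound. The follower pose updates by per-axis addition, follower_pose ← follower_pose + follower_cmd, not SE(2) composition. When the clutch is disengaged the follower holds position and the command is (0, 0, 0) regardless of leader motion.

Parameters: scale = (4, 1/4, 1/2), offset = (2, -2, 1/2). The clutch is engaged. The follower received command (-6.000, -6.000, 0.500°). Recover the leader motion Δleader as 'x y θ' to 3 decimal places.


-2.000 -16.000 0.000

axis x: (-6.000 − 2) / (4) = -2.000
axis y: (-6.000 − -2) / (1/4) = -16.000
axis θ: (0.500 − 1/2) / (1/2) = 0.000


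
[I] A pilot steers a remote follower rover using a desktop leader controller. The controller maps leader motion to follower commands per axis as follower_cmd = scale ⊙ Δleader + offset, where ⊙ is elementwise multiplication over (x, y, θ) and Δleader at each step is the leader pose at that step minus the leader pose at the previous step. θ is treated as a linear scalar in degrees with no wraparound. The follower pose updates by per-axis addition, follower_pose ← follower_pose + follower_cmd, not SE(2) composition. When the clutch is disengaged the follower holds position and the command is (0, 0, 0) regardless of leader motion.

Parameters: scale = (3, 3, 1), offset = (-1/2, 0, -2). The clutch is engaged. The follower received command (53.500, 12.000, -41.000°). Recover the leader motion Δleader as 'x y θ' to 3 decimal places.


18.000 4.000 -39.000

axis x: (53.500 − -1/2) / (3) = 18.000
axis y: (12.000 − 0) / (3) = 4.000
axis θ: (-41.000 − -2) / (1) = -39.000


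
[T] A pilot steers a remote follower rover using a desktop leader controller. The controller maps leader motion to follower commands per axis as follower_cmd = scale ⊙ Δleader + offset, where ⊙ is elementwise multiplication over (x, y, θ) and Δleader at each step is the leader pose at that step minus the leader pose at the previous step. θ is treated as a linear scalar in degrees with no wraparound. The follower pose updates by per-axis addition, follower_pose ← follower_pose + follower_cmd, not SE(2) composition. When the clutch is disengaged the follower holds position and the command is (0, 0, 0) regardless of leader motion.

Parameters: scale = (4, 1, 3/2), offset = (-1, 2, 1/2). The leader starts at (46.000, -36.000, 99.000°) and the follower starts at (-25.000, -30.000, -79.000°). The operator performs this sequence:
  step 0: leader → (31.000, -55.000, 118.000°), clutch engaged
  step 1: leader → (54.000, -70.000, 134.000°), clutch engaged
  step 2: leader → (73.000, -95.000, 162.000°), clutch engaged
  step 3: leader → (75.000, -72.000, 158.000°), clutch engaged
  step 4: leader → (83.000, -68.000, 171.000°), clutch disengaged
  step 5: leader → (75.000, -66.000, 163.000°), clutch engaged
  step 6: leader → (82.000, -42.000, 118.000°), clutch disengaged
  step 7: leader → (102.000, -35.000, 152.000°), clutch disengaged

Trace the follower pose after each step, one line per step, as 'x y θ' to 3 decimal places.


-86.000 -47.000 -50.000
5.000 -60.000 -25.500
80.000 -83.000 17.000
87.000 -58.000 11.500
87.000 -58.000 11.500
54.000 -54.000 0.000
54.000 -54.000 0.000
54.000 -54.000 0.000

step 0: Δleader=(-15.000, -19.000, 19.000°), engaged; cmd=(-61.000, -17.000, 29.000°) → follower=(-86.000, -47.000, -50.000°)
step 1: Δleader=(23.000, -15.000, 16.000°), engaged; cmd=(91.000, -13.000, 24.500°) → follower=(5.000, -60.000, -25.500°)
step 2: Δleader=(19.000, -25.000, 28.000°), engaged; cmd=(75.000, -23.000, 42.500°) → follower=(80.000, -83.000, 17.000°)
step 3: Δleader=(2.000, 23.000, -4.000°), engaged; cmd=(7.000, 25.000, -5.500°) → follower=(87.000, -58.000, 11.500°)
step 4: Δleader=(8.000, 4.000, 13.000°), disengaged; cmd=(0,0,0) → follower holds at (87.000, -58.000, 11.500°)
step 5: Δleader=(-8.000, 2.000, -8.000°), engaged; cmd=(-33.000, 4.000, -11.500°) → follower=(54.000, -54.000, 0.000°)
step 6: Δleader=(7.000, 24.000, -45.000°), disengaged; cmd=(0,0,0) → follower holds at (54.000, -54.000, 0.000°)
step 7: Δleader=(20.000, 7.000, 34.000°), disengaged; cmd=(0,0,0) → follower holds at (54.000, -54.000, 0.000°)
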